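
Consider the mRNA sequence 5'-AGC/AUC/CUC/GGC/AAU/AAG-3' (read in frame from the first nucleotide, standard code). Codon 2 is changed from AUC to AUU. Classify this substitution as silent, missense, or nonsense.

Position 6 falls in codon 2: AUC → Ile.
After the substitution the codon is AUU → Ile.
Both encode Ile, so the change is synonymous.

silent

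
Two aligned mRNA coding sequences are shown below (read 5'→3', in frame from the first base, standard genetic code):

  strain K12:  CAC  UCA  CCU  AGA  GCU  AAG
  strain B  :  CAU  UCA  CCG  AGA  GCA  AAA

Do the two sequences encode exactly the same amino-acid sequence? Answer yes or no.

yes

Codon 1: CAC His / CAU His — synonymous.
Codon 2: UCA Ser / UCA Ser — identical.
Codon 3: CCU Pro / CCG Pro — synonymous.
Codon 4: AGA Arg / AGA Arg — identical.
Codon 5: GCU Ala / GCA Ala — synonymous.
Codon 6: AAG Lys / AAA Lys — synonymous.
Nonsynonymous differences: 0 → same protein.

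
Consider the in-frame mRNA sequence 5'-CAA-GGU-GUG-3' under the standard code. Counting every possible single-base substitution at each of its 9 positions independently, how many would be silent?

7

Codon 1 (CAA, Gln): 1 synonymous substitution.
Codon 2 (GGU, Gly): 3 synonymous substitutions.
Codon 3 (GUG, Val): 3 synonymous substitutions.
Total: 1 + 3 + 3 = 7.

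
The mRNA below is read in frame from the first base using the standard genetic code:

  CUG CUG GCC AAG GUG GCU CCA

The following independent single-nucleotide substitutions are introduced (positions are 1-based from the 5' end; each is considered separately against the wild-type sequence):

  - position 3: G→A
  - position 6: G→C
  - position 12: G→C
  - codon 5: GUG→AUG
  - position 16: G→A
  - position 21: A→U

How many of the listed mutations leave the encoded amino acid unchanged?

Codon 1: CUG (Leu) → CUA (Leu) — synonymous.
Codon 2: CUG (Leu) → CUC (Leu) — synonymous.
Codon 4: AAG (Lys) → AAC (Asn) — missense.
Codon 5: GUG (Val) → AUG (Met) — missense.
Codon 6: GCU (Ala) → ACU (Thr) — missense.
Codon 7: CCA (Pro) → CCU (Pro) — synonymous.
Synonymous: 3 of 6.

3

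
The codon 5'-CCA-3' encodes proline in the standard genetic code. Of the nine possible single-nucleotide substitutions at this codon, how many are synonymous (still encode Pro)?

3

Position 1: none → 0 synonymous.
Position 2: none → 0 synonymous.
Position 3: CCU, CCC, CCG → 3 synonymous.
Total: 0 + 0 + 3 = 3.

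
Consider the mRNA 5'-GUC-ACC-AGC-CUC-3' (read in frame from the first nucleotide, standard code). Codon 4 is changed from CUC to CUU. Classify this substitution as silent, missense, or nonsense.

Position 12 falls in codon 4: CUC → Leu.
After the substitution the codon is CUU → Leu.
Both encode Leu, so the change is synonymous.

silent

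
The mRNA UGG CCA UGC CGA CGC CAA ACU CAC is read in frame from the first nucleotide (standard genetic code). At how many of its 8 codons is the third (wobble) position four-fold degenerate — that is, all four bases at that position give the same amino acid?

Codon 1 UGG (Trp): third position 1-fold.
Codon 2 CCA (Pro): third position 4-fold.
Codon 3 UGC (Cys): third position 2-fold.
Codon 4 CGA (Arg): third position 4-fold.
Codon 5 CGC (Arg): third position 4-fold.
Codon 6 CAA (Gln): third position 2-fold.
Codon 7 ACU (Thr): third position 4-fold.
Codon 8 CAC (His): third position 2-fold.
Four-fold degenerate third positions: 4.

4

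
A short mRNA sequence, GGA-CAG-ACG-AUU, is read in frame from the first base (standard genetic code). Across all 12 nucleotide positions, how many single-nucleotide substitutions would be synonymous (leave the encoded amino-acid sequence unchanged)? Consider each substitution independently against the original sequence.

9

Codon 1 (GGA, Gly): 3 synonymous substitutions.
Codon 2 (CAG, Gln): 1 synonymous substitution.
Codon 3 (ACG, Thr): 3 synonymous substitutions.
Codon 4 (AUU, Ile): 2 synonymous substitutions.
Total: 3 + 1 + 3 + 2 = 9.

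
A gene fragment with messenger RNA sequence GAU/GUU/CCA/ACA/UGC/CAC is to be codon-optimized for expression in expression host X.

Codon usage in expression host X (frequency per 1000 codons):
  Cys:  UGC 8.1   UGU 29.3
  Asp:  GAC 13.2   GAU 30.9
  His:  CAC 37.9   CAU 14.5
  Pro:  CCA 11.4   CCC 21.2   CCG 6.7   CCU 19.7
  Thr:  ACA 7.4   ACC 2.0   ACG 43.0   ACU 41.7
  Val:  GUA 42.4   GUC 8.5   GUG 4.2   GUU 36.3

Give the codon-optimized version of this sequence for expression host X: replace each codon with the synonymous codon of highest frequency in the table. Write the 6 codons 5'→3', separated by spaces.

Codon 1 (Asp): best is GAU at 30.9.
Codon 2 (Val): best is GUA at 42.4.
Codon 3 (Pro): best is CCC at 21.2.
Codon 4 (Thr): best is ACG at 43.0.
Codon 5 (Cys): best is UGU at 29.3.
Codon 6 (His): best is CAC at 37.9.

GAU GUA CCC ACG UGU CAC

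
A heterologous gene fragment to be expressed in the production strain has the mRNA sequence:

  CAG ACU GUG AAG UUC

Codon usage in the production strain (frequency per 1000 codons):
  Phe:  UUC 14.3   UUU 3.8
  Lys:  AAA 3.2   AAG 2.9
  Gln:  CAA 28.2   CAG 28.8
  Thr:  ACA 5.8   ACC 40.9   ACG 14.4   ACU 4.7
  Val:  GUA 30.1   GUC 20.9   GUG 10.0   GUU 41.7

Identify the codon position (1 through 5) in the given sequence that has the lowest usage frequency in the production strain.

4

Codon 1 CAG (Gln): 28.8 per 1000.
Codon 2 ACU (Thr): 4.7 per 1000.
Codon 3 GUG (Val): 10.0 per 1000.
Codon 4 AAG (Lys): 2.9 per 1000.
Codon 5 UUC (Phe): 14.3 per 1000.
Lowest frequency is 2.9 at codon 4.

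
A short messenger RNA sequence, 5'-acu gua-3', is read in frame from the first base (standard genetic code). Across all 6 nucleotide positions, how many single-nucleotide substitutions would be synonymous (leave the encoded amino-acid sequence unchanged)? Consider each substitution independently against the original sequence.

Codon 1 (ACU, Thr): 3 synonymous substitutions.
Codon 2 (GUA, Val): 3 synonymous substitutions.
Total: 3 + 3 = 6.

6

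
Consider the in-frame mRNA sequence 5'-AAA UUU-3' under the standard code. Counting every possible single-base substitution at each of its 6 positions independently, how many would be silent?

2

Codon 1 (AAA, Lys): 1 synonymous substitution.
Codon 2 (UUU, Phe): 1 synonymous substitution.
Total: 1 + 1 = 2.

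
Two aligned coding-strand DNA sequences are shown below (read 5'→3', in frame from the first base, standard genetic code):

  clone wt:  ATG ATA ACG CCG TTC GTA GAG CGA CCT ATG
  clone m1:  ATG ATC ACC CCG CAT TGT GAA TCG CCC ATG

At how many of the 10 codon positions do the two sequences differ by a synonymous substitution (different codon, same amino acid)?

4

Codon 1: ATG Met / ATG Met — identical.
Codon 2: ATA Ile / ATC Ile — synonymous.
Codon 3: ACG Thr / ACC Thr — synonymous.
Codon 4: CCG Pro / CCG Pro — identical.
Codon 5: TTC Phe / CAT His — nonsynonymous.
Codon 6: GTA Val / TGT Cys — nonsynonymous.
Codon 7: GAG Glu / GAA Glu — synonymous.
Codon 8: CGA Arg / TCG Ser — nonsynonymous.
Codon 9: CCT Pro / CCC Pro — synonymous.
Codon 10: ATG Met / ATG Met — identical.
Synonymous differences: 4.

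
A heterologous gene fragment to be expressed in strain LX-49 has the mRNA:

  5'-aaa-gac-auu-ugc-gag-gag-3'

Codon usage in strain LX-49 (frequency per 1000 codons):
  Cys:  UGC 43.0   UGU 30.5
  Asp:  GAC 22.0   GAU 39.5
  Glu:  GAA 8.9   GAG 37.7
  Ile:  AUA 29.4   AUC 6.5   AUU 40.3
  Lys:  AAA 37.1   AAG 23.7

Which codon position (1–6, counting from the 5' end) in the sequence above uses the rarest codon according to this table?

2

Codon 1 AAA (Lys): 37.1 per 1000.
Codon 2 GAC (Asp): 22.0 per 1000.
Codon 3 AUU (Ile): 40.3 per 1000.
Codon 4 UGC (Cys): 43.0 per 1000.
Codon 5 GAG (Glu): 37.7 per 1000.
Codon 6 GAG (Glu): 37.7 per 1000.
Lowest frequency is 22.0 at codon 2.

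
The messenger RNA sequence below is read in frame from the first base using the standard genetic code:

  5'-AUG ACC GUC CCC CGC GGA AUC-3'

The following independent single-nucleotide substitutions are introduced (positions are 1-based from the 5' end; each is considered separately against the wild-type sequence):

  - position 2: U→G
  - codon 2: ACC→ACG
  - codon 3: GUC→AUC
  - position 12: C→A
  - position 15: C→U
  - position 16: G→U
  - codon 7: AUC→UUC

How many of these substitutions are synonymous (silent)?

Codon 1: AUG (Met) → AGG (Arg) — missense.
Codon 2: ACC (Thr) → ACG (Thr) — synonymous.
Codon 3: GUC (Val) → AUC (Ile) — missense.
Codon 4: CCC (Pro) → CCA (Pro) — synonymous.
Codon 5: CGC (Arg) → CGU (Arg) — synonymous.
Codon 6: GGA (Gly) → UGA (Stop) — nonsense.
Codon 7: AUC (Ile) → UUC (Phe) — missense.
Synonymous: 3 of 7.

3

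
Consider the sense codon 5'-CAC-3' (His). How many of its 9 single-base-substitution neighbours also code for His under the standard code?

1

Position 1: none → 0 synonymous.
Position 2: none → 0 synonymous.
Position 3: CAU → 1 synonymous.
Total: 0 + 0 + 1 = 1.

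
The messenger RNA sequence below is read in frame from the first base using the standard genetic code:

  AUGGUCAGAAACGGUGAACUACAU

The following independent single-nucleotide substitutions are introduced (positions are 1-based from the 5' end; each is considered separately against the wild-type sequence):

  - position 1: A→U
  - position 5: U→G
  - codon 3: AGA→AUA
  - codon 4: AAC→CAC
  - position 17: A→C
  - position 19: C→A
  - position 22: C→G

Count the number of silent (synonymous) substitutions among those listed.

Codon 1: AUG (Met) → UUG (Leu) — missense.
Codon 2: GUC (Val) → GGC (Gly) — missense.
Codon 3: AGA (Arg) → AUA (Ile) — missense.
Codon 4: AAC (Asn) → CAC (His) — missense.
Codon 6: GAA (Glu) → GCA (Ala) — missense.
Codon 7: CUA (Leu) → AUA (Ile) — missense.
Codon 8: CAU (His) → GAU (Asp) — missense.
Synonymous: 0 of 7.

0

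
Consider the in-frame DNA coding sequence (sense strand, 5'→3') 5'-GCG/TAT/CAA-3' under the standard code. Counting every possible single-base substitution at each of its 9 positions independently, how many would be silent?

Codon 1 (GCG, Ala): 3 synonymous substitutions.
Codon 2 (TAT, Tyr): 1 synonymous substitution.
Codon 3 (CAA, Gln): 1 synonymous substitution.
Total: 3 + 1 + 1 = 5.

5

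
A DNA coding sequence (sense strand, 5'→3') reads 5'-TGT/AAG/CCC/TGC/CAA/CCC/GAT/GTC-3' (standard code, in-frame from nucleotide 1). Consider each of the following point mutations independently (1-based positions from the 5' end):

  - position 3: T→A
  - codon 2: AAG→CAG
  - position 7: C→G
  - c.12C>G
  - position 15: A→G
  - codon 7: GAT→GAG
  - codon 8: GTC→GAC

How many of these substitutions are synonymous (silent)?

1

Codon 1: TGT (Cys) → TGA (Stop) — nonsense.
Codon 2: AAG (Lys) → CAG (Gln) — missense.
Codon 3: CCC (Pro) → GCC (Ala) — missense.
Codon 4: TGC (Cys) → TGG (Trp) — missense.
Codon 5: CAA (Gln) → CAG (Gln) — synonymous.
Codon 7: GAT (Asp) → GAG (Glu) — missense.
Codon 8: GTC (Val) → GAC (Asp) — missense.
Synonymous: 1 of 7.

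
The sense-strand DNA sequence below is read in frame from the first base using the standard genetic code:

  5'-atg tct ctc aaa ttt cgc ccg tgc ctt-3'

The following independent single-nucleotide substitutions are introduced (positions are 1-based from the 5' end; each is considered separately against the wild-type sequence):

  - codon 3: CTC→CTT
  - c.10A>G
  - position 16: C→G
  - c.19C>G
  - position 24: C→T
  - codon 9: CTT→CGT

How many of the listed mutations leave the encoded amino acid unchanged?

Codon 3: CTC (Leu) → CTT (Leu) — synonymous.
Codon 4: AAA (Lys) → GAA (Glu) — missense.
Codon 6: CGC (Arg) → GGC (Gly) — missense.
Codon 7: CCG (Pro) → GCG (Ala) — missense.
Codon 8: TGC (Cys) → TGT (Cys) — synonymous.
Codon 9: CTT (Leu) → CGT (Arg) — missense.
Synonymous: 2 of 6.

2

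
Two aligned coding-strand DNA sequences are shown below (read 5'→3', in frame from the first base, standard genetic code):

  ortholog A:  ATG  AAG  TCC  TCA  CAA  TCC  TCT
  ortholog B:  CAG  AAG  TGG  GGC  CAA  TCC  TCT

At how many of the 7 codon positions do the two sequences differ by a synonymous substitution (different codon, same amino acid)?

Codon 1: ATG Met / CAG Gln — nonsynonymous.
Codon 2: AAG Lys / AAG Lys — identical.
Codon 3: TCC Ser / TGG Trp — nonsynonymous.
Codon 4: TCA Ser / GGC Gly — nonsynonymous.
Codon 5: CAA Gln / CAA Gln — identical.
Codon 6: TCC Ser / TCC Ser — identical.
Codon 7: TCT Ser / TCT Ser — identical.
Synonymous differences: 0.

0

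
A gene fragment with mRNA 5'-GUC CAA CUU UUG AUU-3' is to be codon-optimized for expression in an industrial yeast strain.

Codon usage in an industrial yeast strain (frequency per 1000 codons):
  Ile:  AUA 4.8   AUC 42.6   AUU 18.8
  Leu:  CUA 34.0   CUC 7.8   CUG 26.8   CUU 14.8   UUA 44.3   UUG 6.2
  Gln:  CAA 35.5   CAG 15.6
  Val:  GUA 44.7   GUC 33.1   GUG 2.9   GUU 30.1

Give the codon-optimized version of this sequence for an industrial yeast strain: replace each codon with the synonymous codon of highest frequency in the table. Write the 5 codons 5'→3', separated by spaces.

Codon 1 (Val): best is GUA at 44.7.
Codon 2 (Gln): best is CAA at 35.5.
Codon 3 (Leu): best is UUA at 44.3.
Codon 4 (Leu): best is UUA at 44.3.
Codon 5 (Ile): best is AUC at 42.6.

GUA CAA UUA UUA AUC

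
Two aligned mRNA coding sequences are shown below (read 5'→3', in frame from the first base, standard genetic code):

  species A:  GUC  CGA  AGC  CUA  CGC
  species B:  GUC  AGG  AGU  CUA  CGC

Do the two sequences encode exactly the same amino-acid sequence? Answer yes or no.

yes

Codon 1: GUC Val / GUC Val — identical.
Codon 2: CGA Arg / AGG Arg — synonymous.
Codon 3: AGC Ser / AGU Ser — synonymous.
Codon 4: CUA Leu / CUA Leu — identical.
Codon 5: CGC Arg / CGC Arg — identical.
Nonsynonymous differences: 0 → same protein.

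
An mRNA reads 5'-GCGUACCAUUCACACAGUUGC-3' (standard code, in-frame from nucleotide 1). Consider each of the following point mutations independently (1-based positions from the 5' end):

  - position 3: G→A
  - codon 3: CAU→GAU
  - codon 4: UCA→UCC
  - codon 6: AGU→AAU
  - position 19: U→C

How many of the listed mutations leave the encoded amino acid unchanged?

2

Codon 1: GCG (Ala) → GCA (Ala) — synonymous.
Codon 3: CAU (His) → GAU (Asp) — missense.
Codon 4: UCA (Ser) → UCC (Ser) — synonymous.
Codon 6: AGU (Ser) → AAU (Asn) — missense.
Codon 7: UGC (Cys) → CGC (Arg) — missense.
Synonymous: 2 of 5.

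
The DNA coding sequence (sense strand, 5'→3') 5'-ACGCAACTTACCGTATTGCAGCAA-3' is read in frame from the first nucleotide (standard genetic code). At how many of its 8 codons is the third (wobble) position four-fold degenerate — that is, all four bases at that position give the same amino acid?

4

Codon 1 ACG (Thr): third position 4-fold.
Codon 2 CAA (Gln): third position 2-fold.
Codon 3 CTT (Leu): third position 4-fold.
Codon 4 ACC (Thr): third position 4-fold.
Codon 5 GTA (Val): third position 4-fold.
Codon 6 TTG (Leu): third position 2-fold.
Codon 7 CAG (Gln): third position 2-fold.
Codon 8 CAA (Gln): third position 2-fold.
Four-fold degenerate third positions: 4.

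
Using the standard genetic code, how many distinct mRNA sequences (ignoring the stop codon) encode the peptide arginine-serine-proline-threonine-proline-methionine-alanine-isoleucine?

Arg: 6 codons.
Ser: 6 codons.
Pro: 4 codons.
Thr: 4 codons.
Pro: 4 codons.
Met: 1 codon.
Ala: 4 codons.
Ile: 3 codons.
6 × 6 × 4 × 4 × 4 × 1 × 4 × 3 = 27648.

27648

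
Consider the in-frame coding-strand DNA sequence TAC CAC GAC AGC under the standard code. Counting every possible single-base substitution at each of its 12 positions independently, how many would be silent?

4

Codon 1 (TAC, Tyr): 1 synonymous substitution.
Codon 2 (CAC, His): 1 synonymous substitution.
Codon 3 (GAC, Asp): 1 synonymous substitution.
Codon 4 (AGC, Ser): 1 synonymous substitution.
Total: 1 + 1 + 1 + 1 = 4.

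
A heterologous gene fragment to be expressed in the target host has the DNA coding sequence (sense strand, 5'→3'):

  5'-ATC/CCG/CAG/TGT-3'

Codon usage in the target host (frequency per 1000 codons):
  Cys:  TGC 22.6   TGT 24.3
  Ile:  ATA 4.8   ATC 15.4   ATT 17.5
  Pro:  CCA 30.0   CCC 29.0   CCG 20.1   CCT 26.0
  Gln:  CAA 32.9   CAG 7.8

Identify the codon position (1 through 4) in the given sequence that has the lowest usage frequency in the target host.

3

Codon 1 ATC (Ile): 15.4 per 1000.
Codon 2 CCG (Pro): 20.1 per 1000.
Codon 3 CAG (Gln): 7.8 per 1000.
Codon 4 TGT (Cys): 24.3 per 1000.
Lowest frequency is 7.8 at codon 3.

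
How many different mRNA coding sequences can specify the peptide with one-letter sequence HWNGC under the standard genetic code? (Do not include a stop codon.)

His: 2 codons.
Trp: 1 codon.
Asn: 2 codons.
Gly: 4 codons.
Cys: 2 codons.
2 × 1 × 2 × 4 × 2 = 32.

32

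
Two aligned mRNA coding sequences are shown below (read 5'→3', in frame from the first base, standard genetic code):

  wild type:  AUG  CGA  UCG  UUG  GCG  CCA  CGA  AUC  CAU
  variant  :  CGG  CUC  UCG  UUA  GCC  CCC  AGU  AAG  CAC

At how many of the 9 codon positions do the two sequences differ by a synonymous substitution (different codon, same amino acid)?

Codon 1: AUG Met / CGG Arg — nonsynonymous.
Codon 2: CGA Arg / CUC Leu — nonsynonymous.
Codon 3: UCG Ser / UCG Ser — identical.
Codon 4: UUG Leu / UUA Leu — synonymous.
Codon 5: GCG Ala / GCC Ala — synonymous.
Codon 6: CCA Pro / CCC Pro — synonymous.
Codon 7: CGA Arg / AGU Ser — nonsynonymous.
Codon 8: AUC Ile / AAG Lys — nonsynonymous.
Codon 9: CAU His / CAC His — synonymous.
Synonymous differences: 4.

4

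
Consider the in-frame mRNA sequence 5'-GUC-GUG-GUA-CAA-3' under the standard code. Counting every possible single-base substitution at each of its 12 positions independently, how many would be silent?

10

Codon 1 (GUC, Val): 3 synonymous substitutions.
Codon 2 (GUG, Val): 3 synonymous substitutions.
Codon 3 (GUA, Val): 3 synonymous substitutions.
Codon 4 (CAA, Gln): 1 synonymous substitution.
Total: 3 + 3 + 3 + 1 = 10.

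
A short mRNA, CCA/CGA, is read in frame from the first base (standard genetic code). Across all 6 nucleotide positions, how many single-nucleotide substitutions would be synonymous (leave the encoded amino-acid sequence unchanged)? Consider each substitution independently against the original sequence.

Codon 1 (CCA, Pro): 3 synonymous substitutions.
Codon 2 (CGA, Arg): 4 synonymous substitutions.
Total: 3 + 4 = 7.

7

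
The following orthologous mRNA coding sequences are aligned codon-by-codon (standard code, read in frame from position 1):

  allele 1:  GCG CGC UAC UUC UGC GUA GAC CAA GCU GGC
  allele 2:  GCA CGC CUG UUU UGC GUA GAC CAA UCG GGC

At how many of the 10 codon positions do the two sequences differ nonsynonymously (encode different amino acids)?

2

Codon 1: GCG Ala / GCA Ala — synonymous.
Codon 2: CGC Arg / CGC Arg — identical.
Codon 3: UAC Tyr / CUG Leu — nonsynonymous.
Codon 4: UUC Phe / UUU Phe — synonymous.
Codon 5: UGC Cys / UGC Cys — identical.
Codon 6: GUA Val / GUA Val — identical.
Codon 7: GAC Asp / GAC Asp — identical.
Codon 8: CAA Gln / CAA Gln — identical.
Codon 9: GCU Ala / UCG Ser — nonsynonymous.
Codon 10: GGC Gly / GGC Gly — identical.
Nonsynonymous differences: 2.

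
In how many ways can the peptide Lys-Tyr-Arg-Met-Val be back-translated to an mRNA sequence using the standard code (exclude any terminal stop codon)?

Lys: 2 codons.
Tyr: 2 codons.
Arg: 6 codons.
Met: 1 codon.
Val: 4 codons.
2 × 2 × 6 × 1 × 4 = 96.

96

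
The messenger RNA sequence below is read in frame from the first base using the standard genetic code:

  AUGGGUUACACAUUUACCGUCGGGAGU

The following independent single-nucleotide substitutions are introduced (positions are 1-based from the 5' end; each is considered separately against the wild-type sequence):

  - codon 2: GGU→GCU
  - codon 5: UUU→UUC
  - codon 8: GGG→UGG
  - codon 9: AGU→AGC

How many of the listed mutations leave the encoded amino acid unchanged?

Codon 2: GGU (Gly) → GCU (Ala) — missense.
Codon 5: UUU (Phe) → UUC (Phe) — synonymous.
Codon 8: GGG (Gly) → UGG (Trp) — missense.
Codon 9: AGU (Ser) → AGC (Ser) — synonymous.
Synonymous: 2 of 4.

2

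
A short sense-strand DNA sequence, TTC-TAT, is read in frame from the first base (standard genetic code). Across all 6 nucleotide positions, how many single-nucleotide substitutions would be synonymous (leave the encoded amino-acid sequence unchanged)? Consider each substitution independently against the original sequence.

2

Codon 1 (TTC, Phe): 1 synonymous substitution.
Codon 2 (TAT, Tyr): 1 synonymous substitution.
Total: 1 + 1 = 2.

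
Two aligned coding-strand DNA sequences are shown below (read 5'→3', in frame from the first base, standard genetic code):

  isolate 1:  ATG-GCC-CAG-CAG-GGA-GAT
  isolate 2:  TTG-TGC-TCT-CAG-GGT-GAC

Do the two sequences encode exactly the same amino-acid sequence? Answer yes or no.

no

Codon 1: ATG Met / TTG Leu — nonsynonymous.
Codon 2: GCC Ala / TGC Cys — nonsynonymous.
Codon 3: CAG Gln / TCT Ser — nonsynonymous.
Codon 4: CAG Gln / CAG Gln — identical.
Codon 5: GGA Gly / GGT Gly — synonymous.
Codon 6: GAT Asp / GAC Asp — synonymous.
Nonsynonymous differences: 3 → different protein.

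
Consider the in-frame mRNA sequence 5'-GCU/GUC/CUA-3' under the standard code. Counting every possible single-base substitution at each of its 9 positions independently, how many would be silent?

10

Codon 1 (GCU, Ala): 3 synonymous substitutions.
Codon 2 (GUC, Val): 3 synonymous substitutions.
Codon 3 (CUA, Leu): 4 synonymous substitutions.
Total: 3 + 3 + 4 = 10.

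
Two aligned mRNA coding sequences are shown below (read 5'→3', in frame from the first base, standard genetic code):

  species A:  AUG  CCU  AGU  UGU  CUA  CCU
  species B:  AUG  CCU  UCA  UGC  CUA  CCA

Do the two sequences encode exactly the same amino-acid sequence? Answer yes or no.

yes

Codon 1: AUG Met / AUG Met — identical.
Codon 2: CCU Pro / CCU Pro — identical.
Codon 3: AGU Ser / UCA Ser — synonymous.
Codon 4: UGU Cys / UGC Cys — synonymous.
Codon 5: CUA Leu / CUA Leu — identical.
Codon 6: CCU Pro / CCA Pro — synonymous.
Nonsynonymous differences: 0 → same protein.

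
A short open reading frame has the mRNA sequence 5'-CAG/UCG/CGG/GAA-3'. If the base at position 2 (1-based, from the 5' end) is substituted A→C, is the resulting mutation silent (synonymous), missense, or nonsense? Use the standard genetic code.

missense

Position 2 falls in codon 1: CAG → Gln.
After the substitution the codon is CCG → Pro.
Gln ≠ Pro, so this is a missense mutation.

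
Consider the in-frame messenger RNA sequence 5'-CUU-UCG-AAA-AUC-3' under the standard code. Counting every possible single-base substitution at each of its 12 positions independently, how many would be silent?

Codon 1 (CUU, Leu): 3 synonymous substitutions.
Codon 2 (UCG, Ser): 3 synonymous substitutions.
Codon 3 (AAA, Lys): 1 synonymous substitution.
Codon 4 (AUC, Ile): 2 synonymous substitutions.
Total: 3 + 3 + 1 + 2 = 9.

9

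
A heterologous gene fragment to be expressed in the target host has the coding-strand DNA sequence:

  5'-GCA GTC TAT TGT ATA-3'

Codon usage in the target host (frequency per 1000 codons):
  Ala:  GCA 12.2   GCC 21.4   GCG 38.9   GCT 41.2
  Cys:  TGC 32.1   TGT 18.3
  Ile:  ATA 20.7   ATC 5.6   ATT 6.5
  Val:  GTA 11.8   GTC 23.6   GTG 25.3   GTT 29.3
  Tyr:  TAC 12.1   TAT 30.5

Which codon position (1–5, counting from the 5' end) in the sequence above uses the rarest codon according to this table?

1

Codon 1 GCA (Ala): 12.2 per 1000.
Codon 2 GTC (Val): 23.6 per 1000.
Codon 3 TAT (Tyr): 30.5 per 1000.
Codon 4 TGT (Cys): 18.3 per 1000.
Codon 5 ATA (Ile): 20.7 per 1000.
Lowest frequency is 12.2 at codon 1.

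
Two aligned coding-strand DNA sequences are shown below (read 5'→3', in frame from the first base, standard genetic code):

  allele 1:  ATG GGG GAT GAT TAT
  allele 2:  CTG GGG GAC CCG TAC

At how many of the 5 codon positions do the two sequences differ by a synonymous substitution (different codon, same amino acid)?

2

Codon 1: ATG Met / CTG Leu — nonsynonymous.
Codon 2: GGG Gly / GGG Gly — identical.
Codon 3: GAT Asp / GAC Asp — synonymous.
Codon 4: GAT Asp / CCG Pro — nonsynonymous.
Codon 5: TAT Tyr / TAC Tyr — synonymous.
Synonymous differences: 2.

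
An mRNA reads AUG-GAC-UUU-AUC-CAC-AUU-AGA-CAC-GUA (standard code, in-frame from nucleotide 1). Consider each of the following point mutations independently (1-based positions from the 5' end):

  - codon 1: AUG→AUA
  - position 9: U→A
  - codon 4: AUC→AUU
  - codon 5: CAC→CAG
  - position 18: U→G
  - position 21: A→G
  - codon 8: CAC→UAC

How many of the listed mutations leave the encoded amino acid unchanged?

Codon 1: AUG (Met) → AUA (Ile) — missense.
Codon 3: UUU (Phe) → UUA (Leu) — missense.
Codon 4: AUC (Ile) → AUU (Ile) — synonymous.
Codon 5: CAC (His) → CAG (Gln) — missense.
Codon 6: AUU (Ile) → AUG (Met) — missense.
Codon 7: AGA (Arg) → AGG (Arg) — synonymous.
Codon 8: CAC (His) → UAC (Tyr) — missense.
Synonymous: 2 of 7.

2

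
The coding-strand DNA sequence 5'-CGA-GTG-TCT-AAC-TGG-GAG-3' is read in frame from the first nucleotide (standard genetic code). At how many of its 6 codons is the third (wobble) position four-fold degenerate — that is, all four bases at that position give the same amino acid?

Codon 1 CGA (Arg): third position 4-fold.
Codon 2 GTG (Val): third position 4-fold.
Codon 3 TCT (Ser): third position 4-fold.
Codon 4 AAC (Asn): third position 2-fold.
Codon 5 TGG (Trp): third position 1-fold.
Codon 6 GAG (Glu): third position 2-fold.
Four-fold degenerate third positions: 3.

3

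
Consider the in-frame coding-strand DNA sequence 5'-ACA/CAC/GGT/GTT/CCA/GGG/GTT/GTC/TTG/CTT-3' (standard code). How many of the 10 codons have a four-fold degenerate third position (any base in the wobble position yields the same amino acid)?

8

Codon 1 ACA (Thr): third position 4-fold.
Codon 2 CAC (His): third position 2-fold.
Codon 3 GGT (Gly): third position 4-fold.
Codon 4 GTT (Val): third position 4-fold.
Codon 5 CCA (Pro): third position 4-fold.
Codon 6 GGG (Gly): third position 4-fold.
Codon 7 GTT (Val): third position 4-fold.
Codon 8 GTC (Val): third position 4-fold.
Codon 9 TTG (Leu): third position 2-fold.
Codon 10 CTT (Leu): third position 4-fold.
Four-fold degenerate third positions: 8.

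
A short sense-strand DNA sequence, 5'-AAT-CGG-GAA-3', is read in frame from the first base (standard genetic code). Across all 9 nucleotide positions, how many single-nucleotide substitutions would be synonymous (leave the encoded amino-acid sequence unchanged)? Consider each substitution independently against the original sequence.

Codon 1 (AAT, Asn): 1 synonymous substitution.
Codon 2 (CGG, Arg): 4 synonymous substitutions.
Codon 3 (GAA, Glu): 1 synonymous substitution.
Total: 1 + 4 + 1 = 6.

6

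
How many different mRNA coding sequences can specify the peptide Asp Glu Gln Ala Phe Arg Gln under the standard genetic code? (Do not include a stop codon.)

Asp: 2 codons.
Glu: 2 codons.
Gln: 2 codons.
Ala: 4 codons.
Phe: 2 codons.
Arg: 6 codons.
Gln: 2 codons.
2 × 2 × 2 × 4 × 2 × 6 × 2 = 768.

768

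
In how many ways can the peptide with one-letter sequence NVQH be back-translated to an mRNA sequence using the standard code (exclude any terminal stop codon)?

32

Asn: 2 codons.
Val: 4 codons.
Gln: 2 codons.
His: 2 codons.
2 × 4 × 2 × 2 = 32.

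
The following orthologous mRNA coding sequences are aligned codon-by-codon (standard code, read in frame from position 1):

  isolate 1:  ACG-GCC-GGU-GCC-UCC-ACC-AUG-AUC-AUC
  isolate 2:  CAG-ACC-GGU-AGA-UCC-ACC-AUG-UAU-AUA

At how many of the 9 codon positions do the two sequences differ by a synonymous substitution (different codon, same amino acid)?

Codon 1: ACG Thr / CAG Gln — nonsynonymous.
Codon 2: GCC Ala / ACC Thr — nonsynonymous.
Codon 3: GGU Gly / GGU Gly — identical.
Codon 4: GCC Ala / AGA Arg — nonsynonymous.
Codon 5: UCC Ser / UCC Ser — identical.
Codon 6: ACC Thr / ACC Thr — identical.
Codon 7: AUG Met / AUG Met — identical.
Codon 8: AUC Ile / UAU Tyr — nonsynonymous.
Codon 9: AUC Ile / AUA Ile — synonymous.
Synonymous differences: 1.

1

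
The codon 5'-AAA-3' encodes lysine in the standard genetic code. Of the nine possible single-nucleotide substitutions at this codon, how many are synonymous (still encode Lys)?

Position 1: none → 0 synonymous.
Position 2: none → 0 synonymous.
Position 3: AAG → 1 synonymous.
Total: 0 + 0 + 1 = 1.

1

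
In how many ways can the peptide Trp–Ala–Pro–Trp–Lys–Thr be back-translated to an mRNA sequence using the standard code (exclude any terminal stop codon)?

Trp: 1 codon.
Ala: 4 codons.
Pro: 4 codons.
Trp: 1 codon.
Lys: 2 codons.
Thr: 4 codons.
1 × 4 × 4 × 1 × 2 × 4 = 128.

128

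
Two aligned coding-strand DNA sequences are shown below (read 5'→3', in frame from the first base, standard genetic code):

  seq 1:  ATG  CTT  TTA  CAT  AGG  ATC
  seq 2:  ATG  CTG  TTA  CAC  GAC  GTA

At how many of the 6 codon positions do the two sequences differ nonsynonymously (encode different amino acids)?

2

Codon 1: ATG Met / ATG Met — identical.
Codon 2: CTT Leu / CTG Leu — synonymous.
Codon 3: TTA Leu / TTA Leu — identical.
Codon 4: CAT His / CAC His — synonymous.
Codon 5: AGG Arg / GAC Asp — nonsynonymous.
Codon 6: ATC Ile / GTA Val — nonsynonymous.
Nonsynonymous differences: 2.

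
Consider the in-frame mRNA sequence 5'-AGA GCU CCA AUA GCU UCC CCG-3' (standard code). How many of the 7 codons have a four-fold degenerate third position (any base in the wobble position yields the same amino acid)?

5

Codon 1 AGA (Arg): third position 2-fold.
Codon 2 GCU (Ala): third position 4-fold.
Codon 3 CCA (Pro): third position 4-fold.
Codon 4 AUA (Ile): third position 3-fold.
Codon 5 GCU (Ala): third position 4-fold.
Codon 6 UCC (Ser): third position 4-fold.
Codon 7 CCG (Pro): third position 4-fold.
Four-fold degenerate third positions: 5.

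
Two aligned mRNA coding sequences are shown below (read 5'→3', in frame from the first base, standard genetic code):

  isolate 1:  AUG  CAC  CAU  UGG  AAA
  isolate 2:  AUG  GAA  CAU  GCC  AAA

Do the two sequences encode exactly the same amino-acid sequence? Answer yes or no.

Codon 1: AUG Met / AUG Met — identical.
Codon 2: CAC His / GAA Glu — nonsynonymous.
Codon 3: CAU His / CAU His — identical.
Codon 4: UGG Trp / GCC Ala — nonsynonymous.
Codon 5: AAA Lys / AAA Lys — identical.
Nonsynonymous differences: 2 → different protein.

no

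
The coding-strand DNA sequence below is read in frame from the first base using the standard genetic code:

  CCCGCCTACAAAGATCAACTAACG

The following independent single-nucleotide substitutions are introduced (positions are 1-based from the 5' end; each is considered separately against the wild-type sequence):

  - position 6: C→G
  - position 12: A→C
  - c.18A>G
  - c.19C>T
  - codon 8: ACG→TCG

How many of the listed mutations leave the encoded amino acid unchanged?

Codon 2: GCC (Ala) → GCG (Ala) — synonymous.
Codon 4: AAA (Lys) → AAC (Asn) — missense.
Codon 6: CAA (Gln) → CAG (Gln) — synonymous.
Codon 7: CTA (Leu) → TTA (Leu) — synonymous.
Codon 8: ACG (Thr) → TCG (Ser) — missense.
Synonymous: 3 of 5.

3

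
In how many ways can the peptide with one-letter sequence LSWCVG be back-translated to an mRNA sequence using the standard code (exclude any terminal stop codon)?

1152

Leu: 6 codons.
Ser: 6 codons.
Trp: 1 codon.
Cys: 2 codons.
Val: 4 codons.
Gly: 4 codons.
6 × 6 × 1 × 2 × 4 × 4 = 1152.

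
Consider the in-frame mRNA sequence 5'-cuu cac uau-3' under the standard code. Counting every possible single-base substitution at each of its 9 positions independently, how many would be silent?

Codon 1 (CUU, Leu): 3 synonymous substitutions.
Codon 2 (CAC, His): 1 synonymous substitution.
Codon 3 (UAU, Tyr): 1 synonymous substitution.
Total: 3 + 1 + 1 = 5.

5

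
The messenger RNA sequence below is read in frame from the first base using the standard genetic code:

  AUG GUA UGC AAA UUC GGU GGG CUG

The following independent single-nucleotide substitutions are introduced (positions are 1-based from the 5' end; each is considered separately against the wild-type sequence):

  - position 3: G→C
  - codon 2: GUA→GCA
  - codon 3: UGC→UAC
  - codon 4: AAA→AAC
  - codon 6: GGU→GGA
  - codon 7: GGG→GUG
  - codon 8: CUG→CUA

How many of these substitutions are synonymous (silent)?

2

Codon 1: AUG (Met) → AUC (Ile) — missense.
Codon 2: GUA (Val) → GCA (Ala) — missense.
Codon 3: UGC (Cys) → UAC (Tyr) — missense.
Codon 4: AAA (Lys) → AAC (Asn) — missense.
Codon 6: GGU (Gly) → GGA (Gly) — synonymous.
Codon 7: GGG (Gly) → GUG (Val) — missense.
Codon 8: CUG (Leu) → CUA (Leu) — synonymous.
Synonymous: 2 of 7.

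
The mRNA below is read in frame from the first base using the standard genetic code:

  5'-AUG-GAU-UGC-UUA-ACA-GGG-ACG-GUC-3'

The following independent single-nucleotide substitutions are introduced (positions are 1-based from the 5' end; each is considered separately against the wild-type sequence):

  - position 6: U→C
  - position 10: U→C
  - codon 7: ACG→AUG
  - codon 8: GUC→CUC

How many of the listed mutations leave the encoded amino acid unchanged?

2

Codon 2: GAU (Asp) → GAC (Asp) — synonymous.
Codon 4: UUA (Leu) → CUA (Leu) — synonymous.
Codon 7: ACG (Thr) → AUG (Met) — missense.
Codon 8: GUC (Val) → CUC (Leu) — missense.
Synonymous: 2 of 4.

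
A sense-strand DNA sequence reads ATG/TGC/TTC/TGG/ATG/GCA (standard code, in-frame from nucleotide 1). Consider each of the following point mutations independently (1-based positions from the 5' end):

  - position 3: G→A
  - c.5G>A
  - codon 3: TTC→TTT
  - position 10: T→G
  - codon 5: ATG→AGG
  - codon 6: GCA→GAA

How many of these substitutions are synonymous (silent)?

1

Codon 1: ATG (Met) → ATA (Ile) — missense.
Codon 2: TGC (Cys) → TAC (Tyr) — missense.
Codon 3: TTC (Phe) → TTT (Phe) — synonymous.
Codon 4: TGG (Trp) → GGG (Gly) — missense.
Codon 5: ATG (Met) → AGG (Arg) — missense.
Codon 6: GCA (Ala) → GAA (Glu) — missense.
Synonymous: 1 of 6.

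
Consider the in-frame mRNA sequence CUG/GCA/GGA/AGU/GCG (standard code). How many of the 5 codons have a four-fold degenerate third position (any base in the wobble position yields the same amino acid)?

4

Codon 1 CUG (Leu): third position 4-fold.
Codon 2 GCA (Ala): third position 4-fold.
Codon 3 GGA (Gly): third position 4-fold.
Codon 4 AGU (Ser): third position 2-fold.
Codon 5 GCG (Ala): third position 4-fold.
Four-fold degenerate third positions: 4.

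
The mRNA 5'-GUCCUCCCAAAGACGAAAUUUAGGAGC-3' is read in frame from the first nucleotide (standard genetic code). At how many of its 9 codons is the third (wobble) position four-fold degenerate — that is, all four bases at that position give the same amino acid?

4

Codon 1 GUC (Val): third position 4-fold.
Codon 2 CUC (Leu): third position 4-fold.
Codon 3 CCA (Pro): third position 4-fold.
Codon 4 AAG (Lys): third position 2-fold.
Codon 5 ACG (Thr): third position 4-fold.
Codon 6 AAA (Lys): third position 2-fold.
Codon 7 UUU (Phe): third position 2-fold.
Codon 8 AGG (Arg): third position 2-fold.
Codon 9 AGC (Ser): third position 2-fold.
Four-fold degenerate third positions: 4.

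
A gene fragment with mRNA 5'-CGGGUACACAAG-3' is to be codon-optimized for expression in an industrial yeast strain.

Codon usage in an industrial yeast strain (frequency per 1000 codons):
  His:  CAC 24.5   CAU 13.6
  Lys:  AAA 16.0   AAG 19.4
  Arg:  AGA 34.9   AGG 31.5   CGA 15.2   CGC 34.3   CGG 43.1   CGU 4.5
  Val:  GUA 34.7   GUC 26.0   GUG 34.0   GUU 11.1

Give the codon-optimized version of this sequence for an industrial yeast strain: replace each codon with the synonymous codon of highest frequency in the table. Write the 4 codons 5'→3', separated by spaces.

Codon 1 (Arg): best is CGG at 43.1.
Codon 2 (Val): best is GUA at 34.7.
Codon 3 (His): best is CAC at 24.5.
Codon 4 (Lys): best is AAG at 19.4.

CGG GUA CAC AAG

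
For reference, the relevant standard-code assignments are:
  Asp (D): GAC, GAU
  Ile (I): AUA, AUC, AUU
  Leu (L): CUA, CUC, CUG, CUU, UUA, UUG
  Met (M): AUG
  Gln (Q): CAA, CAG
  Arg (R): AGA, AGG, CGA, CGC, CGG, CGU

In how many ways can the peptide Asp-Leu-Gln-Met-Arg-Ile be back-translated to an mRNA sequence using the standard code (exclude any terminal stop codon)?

432

Asp: 2 codons.
Leu: 6 codons.
Gln: 2 codons.
Met: 1 codon.
Arg: 6 codons.
Ile: 3 codons.
2 × 6 × 2 × 1 × 6 × 3 = 432.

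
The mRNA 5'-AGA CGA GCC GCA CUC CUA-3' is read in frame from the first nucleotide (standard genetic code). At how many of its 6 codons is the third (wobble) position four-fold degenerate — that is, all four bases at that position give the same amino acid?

5

Codon 1 AGA (Arg): third position 2-fold.
Codon 2 CGA (Arg): third position 4-fold.
Codon 3 GCC (Ala): third position 4-fold.
Codon 4 GCA (Ala): third position 4-fold.
Codon 5 CUC (Leu): third position 4-fold.
Codon 6 CUA (Leu): third position 4-fold.
Four-fold degenerate third positions: 5.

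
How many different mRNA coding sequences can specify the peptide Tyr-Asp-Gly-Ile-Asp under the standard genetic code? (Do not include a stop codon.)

Tyr: 2 codons.
Asp: 2 codons.
Gly: 4 codons.
Ile: 3 codons.
Asp: 2 codons.
2 × 2 × 4 × 3 × 2 = 96.

96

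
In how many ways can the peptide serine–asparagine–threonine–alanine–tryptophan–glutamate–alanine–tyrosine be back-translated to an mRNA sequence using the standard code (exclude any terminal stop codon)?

3072

Ser: 6 codons.
Asn: 2 codons.
Thr: 4 codons.
Ala: 4 codons.
Trp: 1 codon.
Glu: 2 codons.
Ala: 4 codons.
Tyr: 2 codons.
6 × 2 × 4 × 4 × 1 × 2 × 4 × 2 = 3072.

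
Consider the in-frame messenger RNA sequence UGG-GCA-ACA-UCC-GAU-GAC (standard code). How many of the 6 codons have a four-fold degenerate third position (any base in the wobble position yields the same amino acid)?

3

Codon 1 UGG (Trp): third position 1-fold.
Codon 2 GCA (Ala): third position 4-fold.
Codon 3 ACA (Thr): third position 4-fold.
Codon 4 UCC (Ser): third position 4-fold.
Codon 5 GAU (Asp): third position 2-fold.
Codon 6 GAC (Asp): third position 2-fold.
Four-fold degenerate third positions: 3.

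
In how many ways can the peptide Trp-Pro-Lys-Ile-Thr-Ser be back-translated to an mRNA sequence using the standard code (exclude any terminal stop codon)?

Trp: 1 codon.
Pro: 4 codons.
Lys: 2 codons.
Ile: 3 codons.
Thr: 4 codons.
Ser: 6 codons.
1 × 4 × 2 × 3 × 4 × 6 = 576.

576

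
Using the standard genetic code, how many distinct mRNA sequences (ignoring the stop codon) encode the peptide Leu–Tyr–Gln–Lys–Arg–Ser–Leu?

Leu: 6 codons.
Tyr: 2 codons.
Gln: 2 codons.
Lys: 2 codons.
Arg: 6 codons.
Ser: 6 codons.
Leu: 6 codons.
6 × 2 × 2 × 2 × 6 × 6 × 6 = 10368.

10368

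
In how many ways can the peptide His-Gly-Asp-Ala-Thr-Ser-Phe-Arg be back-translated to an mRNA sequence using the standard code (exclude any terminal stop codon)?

His: 2 codons.
Gly: 4 codons.
Asp: 2 codons.
Ala: 4 codons.
Thr: 4 codons.
Ser: 6 codons.
Phe: 2 codons.
Arg: 6 codons.
2 × 4 × 2 × 4 × 4 × 6 × 2 × 6 = 18432.

18432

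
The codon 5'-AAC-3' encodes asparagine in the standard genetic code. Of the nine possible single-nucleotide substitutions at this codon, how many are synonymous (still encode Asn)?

1

Position 1: none → 0 synonymous.
Position 2: none → 0 synonymous.
Position 3: AAU → 1 synonymous.
Total: 0 + 0 + 1 = 1.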